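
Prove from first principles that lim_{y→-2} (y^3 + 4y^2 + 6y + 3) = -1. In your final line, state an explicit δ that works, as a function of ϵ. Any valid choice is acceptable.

δ = min(1, ϵ/17)

Suppose ϵ > 0. We want δ > 0 such that 0 < |y + 2| < δ implies |(y^3 + 4y^2 + 6y + 3) + 1| < ϵ.
(y^3 + 4y^2 + 6y + 3) + 1 = y^3 + 4y^2 + 6y + 4 = (y + 2)(y^2 + 2y + 2).
So |(y^3 + 4y^2 + 6y + 3) + 1| = |y + 2|·|y^2 + 2y + 2|.
Require δ ≤ 1. Then |y + 2| < 1 gives |y| < 3, and by the triangle inequality |y^2 + 2y + 2| ≤ 3^2 + 2·3 + 2 = 17.
Hence |(y^3 + 4y^2 + 6y + 3) + 1| ≤ 17|y + 2| < ϵ provided |y + 2| < ϵ/17.
Choosing δ = min(1, ϵ/17) ensures both conditions, hence |(y^3 + 4y^2 + 6y + 3) + 1| < ϵ.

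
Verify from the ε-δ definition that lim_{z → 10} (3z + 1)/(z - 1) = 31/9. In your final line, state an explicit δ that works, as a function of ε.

δ = min(9/2, (81/8)ε)

Let ε > 0 be given. We want δ > 0 with 0 < |z − 10| < δ ⇒ |(3z + 1)/(z - 1) − (31/9)| < ε.
Combining over a common denominator, (3z + 1)/(z - 1) − (31/9) = [(3z + 1)·9 − 31·(z - 1)] / [9·(z - 1)] = -4(z − 10) / (9(z - 1)).
So |(3z + 1)/(z - 1) − (31/9)| = 4|z − 10| / (9·|z − 1|).
Restrict δ ≤ 9/2. Then |z − 10| < 9/2 gives |z − 1| = |(z − 10) + 9| ≥ 9 − 9/2 = 9/2.
Hence |(3z + 1)/(z - 1) − (31/9)| < 4|z − 10|/(9·(9/2)) = (8/81)|z − 10|, which is < ε once |z − 10| < (81/8)ε.
Take δ = min(9/2, (81/8)ε). Then 0 < |z − 10| < δ forces both bounds, so |(3z + 1)/(z - 1) − (31/9)| < ε.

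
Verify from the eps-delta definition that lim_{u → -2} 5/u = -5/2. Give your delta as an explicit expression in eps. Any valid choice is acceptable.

Suppose eps > 0. We seek delta > 0 such that 0 < |u + 2| < delta implies |5/u + 5/2| < eps.
|5/u + 5/2| = 5·|-2 − u|/(2·|u|) = 5|u + 2|/(2|u|).
Require delta ≤ 1 so that |u| > 2 − 1 = 1, hence 2|u| > 2.
Then |5/u + 5/2| < 5|u + 2|/2, which is < eps when |u + 2| < (2/5)eps.
Take delta = min(1, (2/5)eps). Then 0 < |u + 2| < delta gives both |u + 2| < 1 and |u + 2| < (2/5)eps, so |5/u + 5/2| < eps.

delta = min(1, (2/5)eps)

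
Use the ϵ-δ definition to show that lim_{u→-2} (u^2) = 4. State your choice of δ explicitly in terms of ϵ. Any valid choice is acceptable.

Let ϵ > 0 be given. We seek δ > 0 with 0 < |u + 2| < δ ⇒ |u^2 − 4| < ϵ.
Factor: u^2 − 4 = (u + 2)(u - 2), so |u^2 − 4| = |u + 2|·|u - 2|.
Impose δ ≤ 1 so that |u| < 3; then |u - 2| ≤ 5.
Hence |u^2 − 4| ≤ 5|u + 2|, which is < ϵ once |u + 2| < ϵ/5.
Take δ = min(1, ϵ/5). If 0 < |u + 2| < δ then both bounds hold and |u^2 − 4| ≤ 5|u + 2| < 5·(ϵ/5) = ϵ.

δ = min(1, ϵ/5)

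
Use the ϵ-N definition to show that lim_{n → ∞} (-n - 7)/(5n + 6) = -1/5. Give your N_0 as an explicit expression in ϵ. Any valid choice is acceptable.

Let ϵ > 0 be given. For n ≥ 1, |(-n - 7)/(5n + 6) + 1/5| = |-29|/(5(5n + 6)) = 29/(5(5n + 6)).
Since 5n + 6 ≥ 5n for n ≥ 1, this is ≤ 29/(5·5n) = (29/25)/n.
So |(-n - 7)/(5n + 6) + 1/5| < ϵ whenever n > (29/25)/ϵ.
Take N_0 = (29/25)/ϵ. If n > N_0 then |(-n - 7)/(5n + 6) + 1/5| ≤ (29/25)/n < ϵ.

N_0 = (29/25)/ϵ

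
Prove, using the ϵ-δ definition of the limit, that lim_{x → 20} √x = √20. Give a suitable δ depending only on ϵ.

Fix ϵ > 0. We want δ > 0 such that 0 < |x − 20| < δ implies |√x − √20| < ϵ.
Multiplying by the conjugate, |√x − √20| = |x − 20|/(√x + √20).
Restrict δ ≤ 20 so that |x − 20| < 20 forces x > 0, and then √x + √20 > √20.
Hence |√x − √20| < |x − 20|/√20, which is < ϵ once |x − 20| < √20·ϵ.
Take δ = min(20, √20·ϵ). If 0 < |x − 20| < δ then x > 0 and |√x − √20| < |x − 20|/√20 < ϵ.

δ = min(20, √20·ϵ)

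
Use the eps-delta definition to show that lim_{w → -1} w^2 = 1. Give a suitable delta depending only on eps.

Suppose eps > 0. We seek delta > 0 with 0 < |w + 1| < delta ⇒ |w^2 − 1| < eps.
Factor: w^2 − 1 = (w + 1)(w - 1), so |w^2 − 1| = |w + 1|·|w - 1|.
Restrict delta ≤ 2. Then |w + 1| < 2 gives |w| < 3, so by the triangle inequality |w - 1| ≤ 3 + 1 = 4.
Hence |w^2 − 1| ≤ 4|w + 1|, which is < eps once |w + 1| < eps/4.
Take delta = min(2, eps/4). If 0 < |w + 1| < delta then both bounds hold and |w^2 − 1| ≤ 4|w + 1| < 4·(eps/4) = eps.

delta = min(2, eps/4)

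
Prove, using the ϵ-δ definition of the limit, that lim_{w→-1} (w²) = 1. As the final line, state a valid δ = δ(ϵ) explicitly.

δ = min(2, ϵ/4)

Let ϵ > 0. We seek δ > 0 with 0 < |w + 1| < δ ⇒ |w² − 1| < ϵ.
Factor: w² − 1 = (w + 1)(w - 1), so |w² − 1| = |w + 1|·|w - 1|.
Restrict δ ≤ 2. Then |w + 1| < 2 gives |w| < 3, so by the triangle inequality |w - 1| ≤ 3 + 1 = 4.
Hence |w² − 1| ≤ 4|w + 1|, which is < ϵ once |w + 1| < ϵ/4.
Take δ = min(2, ϵ/4). If 0 < |w + 1| < δ then both bounds hold and |w² − 1| ≤ 4|w + 1| < 4·(ϵ/4) = ϵ.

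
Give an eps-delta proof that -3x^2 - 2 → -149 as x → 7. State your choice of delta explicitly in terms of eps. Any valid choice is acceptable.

delta = min(1, eps/45)

Suppose eps > 0. We want delta > 0 such that 0 < |x − 7| < delta implies |(-3x^2 - 2) + 149| < eps.
(-3x^2 - 2) + 149 = -3x^2 + 147 = (x − 7)(-3x - 21).
So |(-3x^2 - 2) + 149| = |x − 7|·|-3x - 21|.
Assume first that |x − 7| < 1, so |x| < 8. Then |-3x - 21| ≤ 3·8 + 21 = 45.
Hence |(-3x^2 - 2) + 149| ≤ 45|x − 7| < eps provided |x − 7| < eps/45.
Choosing delta = min(1, eps/45) ensures both conditions, hence |(-3x^2 - 2) + 149| < eps.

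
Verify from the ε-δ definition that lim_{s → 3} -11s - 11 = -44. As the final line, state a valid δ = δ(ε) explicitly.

δ = ε/11

Suppose ε > 0. We need δ > 0 so that 0 < |s − 3| < δ implies |(-11s - 11) + 44| < ε.
|(-11s - 11) + 44| = |-11s + 33| = 11|s − 3|.
Thus it suffices that |s − 3| < ε/11.
Take δ = ε/11. If 0 < |s − 3| < δ then |(-11s - 11) + 44| = 11|s − 3| < 11·(ε/11) = ε.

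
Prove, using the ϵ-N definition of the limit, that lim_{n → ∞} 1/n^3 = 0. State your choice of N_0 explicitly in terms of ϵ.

Fix ϵ > 0. For n ≥ 1, |1/n^3 − 0| = 1/n^3.
1/n^3 < ϵ ⇔ n^3 > 1/ϵ ⇔ n > (1/ϵ)^{1/3}.
Take N_0 = (1/ϵ)^{1/3}. Then n > N_0 implies 1/n^3 < ϵ.

N_0 = (1/ϵ)^{1/3}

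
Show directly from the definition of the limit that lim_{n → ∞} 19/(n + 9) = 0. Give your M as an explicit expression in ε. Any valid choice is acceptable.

M = 19/ε

Let ε > 0. For n ≥ 1, |19/(n + 9) − 0| = 19/(n + 9) ≤ 19/n.
We need 19/n < ε, i.e. n > 19/ε.
Take M = 19/ε. If n > M then |19/(n + 9)| ≤ 19/n < ε.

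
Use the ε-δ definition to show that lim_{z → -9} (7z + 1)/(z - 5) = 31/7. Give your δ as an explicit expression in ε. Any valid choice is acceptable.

Suppose ε > 0. We want δ > 0 with 0 < |z + 9| < δ ⇒ |(7z + 1)/(z - 5) − (31/7)| < ε.
Combining over a common denominator, (7z + 1)/(z - 5) − (31/7) = [(7z + 1)·(-14) − (-62)·(z - 5)] / [(-14)·(z - 5)] = -36(z + 9) / ((-14)(z - 5)).
So |(7z + 1)/(z - 5) − (31/7)| = 36|z + 9| / (14·|z − 5|).
Require δ ≤ 7, so |z − 5| ≥ |-14| − |z + 9| > 14 − 7 = 7.
Hence |(7z + 1)/(z - 5) − (31/7)| < 36|z + 9|/(14·7) = (18/49)|z + 9|, which is < ε once |z + 9| < (49/18)ε.
Take δ = min(7, (49/18)ε). Then 0 < |z + 9| < δ forces both bounds, so |(7z + 1)/(z - 5) − (31/7)| < ε.

δ = min(7, (49/18)ε)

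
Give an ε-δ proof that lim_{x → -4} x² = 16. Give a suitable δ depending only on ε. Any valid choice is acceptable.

δ = min(1, ε/9)

Fix ε > 0. We seek δ > 0 with 0 < |x + 4| < δ ⇒ |x² − 16| < ε.
Factor: x² − 16 = (x + 4)(x - 4), so |x² − 16| = |x + 4|·|x - 4|.
Restrict δ ≤ 1. Then |x + 4| < 1 gives |x| < 5, so by the triangle inequality |x - 4| ≤ 5 + 4 = 9.
Hence |x² − 16| ≤ 9|x + 4|, which is < ε once |x + 4| < ε/9.
Take δ = min(1, ε/9). If 0 < |x + 4| < δ then both bounds hold and |x² − 16| ≤ 9|x + 4| < 9·(ε/9) = ε.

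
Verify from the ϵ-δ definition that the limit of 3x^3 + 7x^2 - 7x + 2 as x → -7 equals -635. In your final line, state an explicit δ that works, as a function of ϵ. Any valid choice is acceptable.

δ = min(2, ϵ/460)

Let ϵ > 0 be given. We want δ > 0 such that 0 < |x + 7| < δ implies |(3x^3 + 7x^2 - 7x + 2) + 635| < ϵ.
(3x^3 + 7x^2 - 7x + 2) + 635 = 3x^3 + 7x^2 - 7x + 637 = (x + 7)(3x^2 - 14x + 91).
So |(3x^3 + 7x^2 - 7x + 2) + 635| = |x + 7|·|3x^2 - 14x + 91|.
Require δ ≤ 2. Then |x + 7| < 2 gives |x| < 9, and by the triangle inequality |3x^2 - 14x + 91| ≤ 3·9^2 + 14·9 + 91 = 460.
Hence |(3x^3 + 7x^2 - 7x + 2) + 635| ≤ 460|x + 7| < ϵ provided |x + 7| < ϵ/460.
Choosing δ = min(2, ϵ/460) ensures both conditions, hence |(3x^3 + 7x^2 - 7x + 2) + 635| < ϵ.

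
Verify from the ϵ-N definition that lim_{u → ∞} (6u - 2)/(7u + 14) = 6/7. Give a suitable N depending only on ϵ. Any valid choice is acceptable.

N = 2/ϵ

Suppose ϵ > 0. We seek N > 0 such that u > N implies |(6u - 2)/(7u + 14) − (6/7)| < ϵ.
(6u - 2)/(7u + 14) − (6/7) = (7(6u - 2) − 6(7u + 14)) / (7(7u + 14)) = -98/(7(7u + 14)).
For u > 0 we have 7u + 14 > 7u, so |(6u - 2)/(7u + 14) − (6/7)| = 98/(7(7u + 14)) < 98/(7·7u) = 2/u.
Thus |(6u - 2)/(7u + 14) − (6/7)| < ϵ whenever u > 2/ϵ.
Take N = 2/ϵ. If u > N then |(6u - 2)/(7u + 14) − (6/7)| < 2/u < ϵ.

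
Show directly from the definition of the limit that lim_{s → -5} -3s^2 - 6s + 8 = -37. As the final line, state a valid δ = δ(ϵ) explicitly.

δ = min(1, ϵ/27)

Let ϵ > 0 be given. We want δ > 0 such that 0 < |s + 5| < δ implies |(-3s^2 - 6s + 8) + 37| < ϵ.
(-3s^2 - 6s + 8) + 37 = -3s^2 - 6s + 45 = (s + 5)(-3s + 9).
So |(-3s^2 - 6s + 8) + 37| = |s + 5|·|-3s + 9|.
Assume first that |s + 5| < 1, so |s| < 6. Then |-3s + 9| ≤ 3·6 + 9 = 27.
Hence |(-3s^2 - 6s + 8) + 37| ≤ 27|s + 5| < ϵ provided |s + 5| < ϵ/27.
Choosing δ = min(1, ϵ/27) ensures both conditions, hence |(-3s^2 - 6s + 8) + 37| < ϵ.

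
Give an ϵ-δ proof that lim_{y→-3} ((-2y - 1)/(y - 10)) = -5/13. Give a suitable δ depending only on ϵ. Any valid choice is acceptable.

δ = min(13/2, (169/42)ϵ)

Suppose ϵ > 0. We want δ > 0 with 0 < |y + 3| < δ ⇒ |(-2y - 1)/(y - 10) + 5/13| < ϵ.
Combining over a common denominator, (-2y - 1)/(y - 10) + 5/13 = [(-2y - 1)·(-13) − 5·(y - 10)] / [(-13)·(y - 10)] = 21(y + 3) / ((-13)(y - 10)).
So |(-2y - 1)/(y - 10) + 5/13| = 21|y + 3| / (13·|y − 10|).
Require δ ≤ 13/2, so |y − 10| ≥ |-13| − |y + 3| > 13 − 13/2 = 13/2.
Hence |(-2y - 1)/(y - 10) + 5/13| < 21|y + 3|/(13·(13/2)) = (42/169)|y + 3|, which is < ϵ once |y + 3| < (169/42)ϵ.
Take δ = min(13/2, (169/42)ϵ). Then 0 < |y + 3| < δ forces both bounds, so |(-2y - 1)/(y - 10) + 5/13| < ϵ.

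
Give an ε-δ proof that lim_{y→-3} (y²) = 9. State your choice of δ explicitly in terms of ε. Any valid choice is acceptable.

Fix ε > 0. We seek δ > 0 with 0 < |y + 3| < δ ⇒ |y² − 9| < ε.
Factor: y² − 9 = (y + 3)(y - 3), so |y² − 9| = |y + 3|·|y - 3|.
Impose δ ≤ 1 so that |y| < 4; then |y - 3| ≤ 7.
Hence |y² − 9| ≤ 7|y + 3|, which is < ε once |y + 3| < ε/7.
Take δ = min(1, ε/7). If 0 < |y + 3| < δ then both bounds hold and |y² − 9| ≤ 7|y + 3| < 7·(ε/7) = ε.

δ = min(1, ε/7)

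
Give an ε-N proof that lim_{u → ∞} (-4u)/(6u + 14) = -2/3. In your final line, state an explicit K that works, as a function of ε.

K = (14/9)/ε

Let ε > 0. We seek K > 0 such that u > K implies |(-4u)/(6u + 14) + 2/3| < ε.
(-4u)/(6u + 14) + 2/3 = (6(-4u) − (-4)(6u + 14)) / (6(6u + 14)) = 56/(6(6u + 14)).
For u > 0 we have 6u + 14 > 6u, so |(-4u)/(6u + 14) + 2/3| = 56/(6(6u + 14)) < 56/(6·6u) = (14/9)/u.
Thus |(-4u)/(6u + 14) + 2/3| < ε whenever u > (14/9)/ε.
Take K = (14/9)/ε. If u > K then |(-4u)/(6u + 14) + 2/3| < (14/9)/u < ε.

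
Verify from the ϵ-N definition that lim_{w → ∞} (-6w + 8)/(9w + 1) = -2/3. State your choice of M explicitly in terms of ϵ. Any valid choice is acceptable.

Let ϵ > 0 be given. We seek M > 0 such that w > M implies |(-6w + 8)/(9w + 1) + 2/3| < ϵ.
(-6w + 8)/(9w + 1) + 2/3 = (9(-6w + 8) − (-6)(9w + 1)) / (9(9w + 1)) = 78/(9(9w + 1)).
For w > 0 we have 9w + 1 > 9w, so |(-6w + 8)/(9w + 1) + 2/3| = 78/(9(9w + 1)) < 78/(9·9w) = (26/27)/w.
Thus |(-6w + 8)/(9w + 1) + 2/3| < ϵ whenever w > (26/27)/ϵ.
Take M = (26/27)/ϵ. If w > M then |(-6w + 8)/(9w + 1) + 2/3| < (26/27)/w < ϵ.

M = (26/27)/ϵ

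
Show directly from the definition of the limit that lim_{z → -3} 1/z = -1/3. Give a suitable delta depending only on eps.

Fix eps > 0. We seek delta > 0 such that 0 < |z + 3| < delta implies |1/z + 1/3| < eps.
|1/z + 1/3| = |-3 − z|/(3·|z|) = |z + 3|/(3|z|).
Require delta ≤ 3/2 so that |z| > 3 − 3/2 = 3/2, hence 3|z| > 9/2.
Then |1/z + 1/3| < |z + 3|/(9/2), which is < eps when |z + 3| < (9/2)eps.
Take delta = min(3/2, (9/2)eps). Then 0 < |z + 3| < delta gives both |z + 3| < 3/2 and |z + 3| < (9/2)eps, so |1/z + 1/3| < eps.

delta = min(3/2, (9/2)eps)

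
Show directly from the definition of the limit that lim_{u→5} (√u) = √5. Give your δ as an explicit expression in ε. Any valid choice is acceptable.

δ = min(5, √5·ε)

Let ε > 0. We want δ > 0 such that 0 < |u − 5| < δ implies |√u − √5| < ε.
Multiplying by the conjugate, |√u − √5| = |u − 5|/(√u + √5).
Restrict δ ≤ 5 so that |u − 5| < 5 forces u > 0, and then √u + √5 > √5.
Hence |√u − √5| < |u − 5|/√5, which is < ε once |u − 5| < √5·ε.
Take δ = min(5, √5·ε). If 0 < |u − 5| < δ then u > 0 and |√u − √5| < |u − 5|/√5 < ε.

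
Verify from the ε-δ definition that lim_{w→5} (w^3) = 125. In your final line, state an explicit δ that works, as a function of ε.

Let ε > 0. We seek δ > 0 with 0 < |w − 5| < δ ⇒ |w^3 − 125| < ε.
Factor: w^3 − 125 = (w − 5)(w^2 + 5w + 25), so |w^3 − 125| = |w − 5|·|w^2 + 5w + 25|.
Impose δ ≤ 1 so that |w| < 6; then |w^2 + 5w + 25| ≤ 91.
Hence |w^3 − 125| ≤ 91|w − 5|, which is < ε once |w − 5| < ε/91.
Take δ = min(1, ε/91). If 0 < |w − 5| < δ then both bounds hold and |w^3 − 125| ≤ 91|w − 5| < 91·(ε/91) = ε.

δ = min(1, ε/91)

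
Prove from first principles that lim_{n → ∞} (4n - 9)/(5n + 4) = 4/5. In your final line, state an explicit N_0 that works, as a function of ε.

N_0 = (61/25)/ε

Suppose ε > 0. For n ≥ 1, |(4n - 9)/(5n + 4) − (4/5)| = |-61|/(5(5n + 4)) = 61/(5(5n + 4)).
Since 5n + 4 ≥ 5n for n ≥ 1, this is ≤ 61/(5·5n) = (61/25)/n.
So |(4n - 9)/(5n + 4) − (4/5)| < ε whenever n > (61/25)/ε.
Take N_0 = (61/25)/ε. If n > N_0 then |(4n - 9)/(5n + 4) − (4/5)| ≤ (61/25)/n < ε.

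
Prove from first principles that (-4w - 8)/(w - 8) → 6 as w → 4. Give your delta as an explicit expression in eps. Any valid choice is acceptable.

delta = min(2, (1/5)eps)

Suppose eps > 0. We want delta > 0 with 0 < |w − 4| < delta ⇒ |(-4w - 8)/(w - 8) − 6| < eps.
Combining over a common denominator, (-4w - 8)/(w - 8) − 6 = [(-4w - 8)·(-4) − (-24)·(w - 8)] / [(-4)·(w - 8)] = 40(w − 4) / ((-4)(w - 8)).
So |(-4w - 8)/(w - 8) − 6| = 40|w − 4| / (4·|w − 8|).
Require delta ≤ 2, so |w − 8| ≥ |-4| − |w − 4| > 4 − 2 = 2.
Hence |(-4w - 8)/(w - 8) − 6| < 40|w − 4|/(4·2) = 5|w − 4|, which is < eps once |w − 4| < (1/5)eps.
Take delta = min(2, (1/5)eps). Then 0 < |w − 4| < delta forces both bounds, so |(-4w - 8)/(w - 8) − 6| < eps.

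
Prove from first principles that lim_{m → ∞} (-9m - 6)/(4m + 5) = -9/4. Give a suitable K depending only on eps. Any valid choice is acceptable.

K = (21/16)/eps

Suppose eps > 0. For m ≥ 1, |(-9m - 6)/(4m + 5) + 9/4| = |21|/(4(4m + 5)) = 21/(4(4m + 5)).
Since 4m + 5 ≥ 4m for m ≥ 1, this is ≤ 21/(4·4m) = (21/16)/m.
So |(-9m - 6)/(4m + 5) + 9/4| < eps whenever m > (21/16)/eps.
Take K = (21/16)/eps. If m > K then |(-9m - 6)/(4m + 5) + 9/4| ≤ (21/16)/m < eps.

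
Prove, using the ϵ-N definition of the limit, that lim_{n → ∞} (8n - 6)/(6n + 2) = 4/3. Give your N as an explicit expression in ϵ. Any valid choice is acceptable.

N = (13/9)/ϵ

Let ϵ > 0. For n ≥ 1, |(8n - 6)/(6n + 2) − (4/3)| = |-52|/(6(6n + 2)) = 52/(6(6n + 2)).
Since 6n + 2 ≥ 6n for n ≥ 1, this is ≤ 52/(6·6n) = (13/9)/n.
So |(8n - 6)/(6n + 2) − (4/3)| < ϵ whenever n > (13/9)/ϵ.
Take N = (13/9)/ϵ. If n > N then |(8n - 6)/(6n + 2) − (4/3)| ≤ (13/9)/n < ϵ.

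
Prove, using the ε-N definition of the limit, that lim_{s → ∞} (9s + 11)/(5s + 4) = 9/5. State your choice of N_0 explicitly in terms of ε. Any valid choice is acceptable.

N_0 = (19/25)/ε

Let ε > 0 be given. We seek N_0 > 0 such that s > N_0 implies |(9s + 11)/(5s + 4) − (9/5)| < ε.
(9s + 11)/(5s + 4) − (9/5) = (5(9s + 11) − 9(5s + 4)) / (5(5s + 4)) = 19/(5(5s + 4)).
For s > 0 we have 5s + 4 > 5s, so |(9s + 11)/(5s + 4) − (9/5)| = 19/(5(5s + 4)) < 19/(5·5s) = (19/25)/s.
Thus |(9s + 11)/(5s + 4) − (9/5)| < ε whenever s > (19/25)/ε.
Take N_0 = (19/25)/ε. If s > N_0 then |(9s + 11)/(5s + 4) − (9/5)| < (19/25)/s < ε.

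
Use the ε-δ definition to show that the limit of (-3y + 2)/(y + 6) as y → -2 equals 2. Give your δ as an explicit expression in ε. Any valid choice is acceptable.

Let ε > 0 be given. We want δ > 0 with 0 < |y + 2| < δ ⇒ |(-3y + 2)/(y + 6) − 2| < ε.
Combining over a common denominator, (-3y + 2)/(y + 6) − 2 = [(-3y + 2)·4 − 8·(y + 6)] / [4·(y + 6)] = -20(y + 2) / (4(y + 6)).
So |(-3y + 2)/(y + 6) − 2| = 20|y + 2| / (4·|y + 6|).
Require δ ≤ 2, so |y + 6| ≥ |4| − |y + 2| > 4 − 2 = 2.
Hence |(-3y + 2)/(y + 6) − 2| < 20|y + 2|/(4·2) = (5/2)|y + 2|, which is < ε once |y + 2| < (2/5)ε.
Take δ = min(2, (2/5)ε). Then 0 < |y + 2| < δ forces both bounds, so |(-3y + 2)/(y + 6) − 2| < ε.

δ = min(2, (2/5)ε)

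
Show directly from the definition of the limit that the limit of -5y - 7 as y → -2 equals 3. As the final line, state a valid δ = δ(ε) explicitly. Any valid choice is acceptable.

δ = ε/5

Let ε > 0. We need δ > 0 so that 0 < |y + 2| < δ implies |(-5y - 7) − 3| < ε.
Since (-5y - 7) − 3 = -5(y + 2), we have |(-5y - 7) − 3| = 5|y + 2|.
Thus it suffices that |y + 2| < ε/5.
Take δ = ε/5. If 0 < |y + 2| < δ then |(-5y - 7) − 3| = 5|y + 2| < 5·(ε/5) = ε.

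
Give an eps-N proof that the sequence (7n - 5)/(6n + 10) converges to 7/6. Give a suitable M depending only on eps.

M = (25/9)/eps

Suppose eps > 0. For n ≥ 1, |(7n - 5)/(6n + 10) − (7/6)| = |-100|/(6(6n + 10)) = 100/(6(6n + 10)).
Since 6n + 10 ≥ 6n for n ≥ 1, this is ≤ 100/(6·6n) = (25/9)/n.
So |(7n - 5)/(6n + 10) − (7/6)| < eps whenever n > (25/9)/eps.
Take M = (25/9)/eps. If n > M then |(7n - 5)/(6n + 10) − (7/6)| ≤ (25/9)/n < eps.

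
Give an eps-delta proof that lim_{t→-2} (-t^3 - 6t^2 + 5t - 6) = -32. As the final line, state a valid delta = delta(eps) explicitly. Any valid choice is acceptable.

Fix eps > 0. We want delta > 0 such that 0 < |t + 2| < delta implies |(-t^3 - 6t^2 + 5t - 6) + 32| < eps.
(-t^3 - 6t^2 + 5t - 6) + 32 = -t^3 - 6t^2 + 5t + 26 = (t + 2)(-t^2 - 4t + 13).
So |(-t^3 - 6t^2 + 5t - 6) + 32| = |t + 2|·|-t^2 - 4t + 13|.
Assume first that |t + 2| < 2, so |t| < 4. Then |-t^2 - 4t + 13| ≤ 4^2 + 4·4 + 13 = 45.
Hence |(-t^3 - 6t^2 + 5t - 6) + 32| ≤ 45|t + 2| < eps provided |t + 2| < eps/45.
Choosing delta = min(2, eps/45) ensures both conditions, hence |(-t^3 - 6t^2 + 5t - 6) + 32| < eps.

delta = min(2, eps/45)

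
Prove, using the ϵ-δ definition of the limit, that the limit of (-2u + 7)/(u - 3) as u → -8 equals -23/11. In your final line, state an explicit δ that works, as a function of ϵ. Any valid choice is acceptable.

Fix ϵ > 0. We want δ > 0 with 0 < |u + 8| < δ ⇒ |(-2u + 7)/(u - 3) + 23/11| < ϵ.
Combining over a common denominator, (-2u + 7)/(u - 3) + 23/11 = [(-2u + 7)·(-11) − 23·(u - 3)] / [(-11)·(u - 3)] = -1(u + 8) / ((-11)(u - 3)).
So |(-2u + 7)/(u - 3) + 23/11| = |u + 8| / (11·|u − 3|).
Require δ ≤ 11/2, so |u − 3| ≥ |-11| − |u + 8| > 11 − 11/2 = 11/2.
Hence |(-2u + 7)/(u - 3) + 23/11| < |u + 8|/(11·(11/2)) = (2/121)|u + 8|, which is < ϵ once |u + 8| < (121/2)ϵ.
Take δ = min(11/2, (121/2)ϵ). Then 0 < |u + 8| < δ forces both bounds, so |(-2u + 7)/(u - 3) + 23/11| < ϵ.

δ = min(11/2, (121/2)ϵ)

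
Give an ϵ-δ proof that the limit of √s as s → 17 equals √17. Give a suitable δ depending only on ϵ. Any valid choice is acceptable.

Fix ϵ > 0. We want δ > 0 such that 0 < |s − 17| < δ implies |√s − √17| < ϵ.
Multiplying by the conjugate, |√s − √17| = |s − 17|/(√s + √17).
Restrict δ ≤ 17 so that |s − 17| < 17 forces s > 0, and then √s + √17 > √17.
Hence |√s − √17| < |s − 17|/√17, which is < ϵ once |s − 17| < √17·ϵ.
Take δ = min(17, √17·ϵ). If 0 < |s − 17| < δ then s > 0 and |√s − √17| < |s − 17|/√17 < ϵ.

δ = min(17, √17·ϵ)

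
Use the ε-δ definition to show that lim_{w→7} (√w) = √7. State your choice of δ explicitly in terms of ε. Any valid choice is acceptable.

Fix ε > 0. We want δ > 0 such that 0 < |w − 7| < δ implies |√w − √7| < ε.
Multiplying by the conjugate, |√w − √7| = |w − 7|/(√w + √7).
Restrict δ ≤ 7 so that |w − 7| < 7 forces w > 0, and then √w + √7 > √7.
Hence |√w − √7| < |w − 7|/√7, which is < ε once |w − 7| < √7·ε.
Take δ = min(7, √7·ε). If 0 < |w − 7| < δ then w > 0 and |√w − √7| < |w − 7|/√7 < ε.

δ = min(7, √7·ε)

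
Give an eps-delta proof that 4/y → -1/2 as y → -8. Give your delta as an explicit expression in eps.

Let eps > 0. We seek delta > 0 such that 0 < |y + 8| < delta implies |4/y + 1/2| < eps.
|4/y + 1/2| = 4·|-8 − y|/(8·|y|) = 4|y + 8|/(8|y|).
Restrict delta ≤ 4. Then |y + 8| < 4 gives |y| > 4, so 8|y| > 32.
Then |4/y + 1/2| < 4|y + 8|/32, which is < eps when |y + 8| < 8eps.
Take delta = min(4, 8eps). Then 0 < |y + 8| < delta gives both |y + 8| < 4 and |y + 8| < 8eps, so |4/y + 1/2| < eps.

delta = min(4, 8eps)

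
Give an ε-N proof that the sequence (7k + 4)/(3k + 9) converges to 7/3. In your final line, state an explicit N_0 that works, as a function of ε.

Fix ε > 0. For k ≥ 1, |(7k + 4)/(3k + 9) − (7/3)| = |-51|/(3(3k + 9)) = 51/(3(3k + 9)).
Since 3k + 9 ≥ 3k for k ≥ 1, this is ≤ 51/(3·3k) = (17/3)/k.
So |(7k + 4)/(3k + 9) − (7/3)| < ε whenever k > (17/3)/ε.
Take N_0 = (17/3)/ε. If k > N_0 then |(7k + 4)/(3k + 9) − (7/3)| ≤ (17/3)/k < ε.

N_0 = (17/3)/ε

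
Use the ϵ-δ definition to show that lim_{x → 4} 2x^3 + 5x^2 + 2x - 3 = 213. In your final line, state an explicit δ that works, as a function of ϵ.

Suppose ϵ > 0. We want δ > 0 such that 0 < |x − 4| < δ implies |(2x^3 + 5x^2 + 2x - 3) − 213| < ϵ.
(2x^3 + 5x^2 + 2x - 3) − 213 = 2x^3 + 5x^2 + 2x - 216 = (x − 4)(2x^2 + 13x + 54).
So |(2x^3 + 5x^2 + 2x - 3) − 213| = |x − 4|·|2x^2 + 13x + 54|.
Require δ ≤ 2. Then |x − 4| < 2 gives |x| < 6, and by the triangle inequality |2x^2 + 13x + 54| ≤ 2·6^2 + 13·6 + 54 = 204.
Hence |(2x^3 + 5x^2 + 2x - 3) − 213| ≤ 204|x − 4| < ϵ provided |x − 4| < ϵ/204.
Choosing δ = min(2, ϵ/204) ensures both conditions, hence |(2x^3 + 5x^2 + 2x - 3) − 213| < ϵ.

δ = min(2, ϵ/204)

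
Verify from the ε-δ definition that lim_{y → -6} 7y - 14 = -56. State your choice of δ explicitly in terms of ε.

δ = ε/7

Fix ε > 0. We need δ > 0 so that 0 < |y + 6| < δ implies |(7y - 14) + 56| < ε.
Since (7y - 14) + 56 = 7(y + 6), we have |(7y - 14) + 56| = 7|y + 6|.
So 7|y + 6| < ε exactly when |y + 6| < ε/7.
Take δ = ε/7. If 0 < |y + 6| < δ then |(7y - 14) + 56| = 7|y + 6| < 7·(ε/7) = ε.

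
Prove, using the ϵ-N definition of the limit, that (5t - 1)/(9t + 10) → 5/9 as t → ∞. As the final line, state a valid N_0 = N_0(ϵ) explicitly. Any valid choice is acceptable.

N_0 = (59/81)/ϵ

Suppose ϵ > 0. We seek N_0 > 0 such that t > N_0 implies |(5t - 1)/(9t + 10) − (5/9)| < ϵ.
(5t - 1)/(9t + 10) − (5/9) = (9(5t - 1) − 5(9t + 10)) / (9(9t + 10)) = -59/(9(9t + 10)).
For t > 0 we have 9t + 10 > 9t, so |(5t - 1)/(9t + 10) − (5/9)| = 59/(9(9t + 10)) < 59/(9·9t) = (59/81)/t.
Thus |(5t - 1)/(9t + 10) − (5/9)| < ϵ whenever t > (59/81)/ϵ.
Take N_0 = (59/81)/ϵ. If t > N_0 then |(5t - 1)/(9t + 10) − (5/9)| < (59/81)/t < ϵ.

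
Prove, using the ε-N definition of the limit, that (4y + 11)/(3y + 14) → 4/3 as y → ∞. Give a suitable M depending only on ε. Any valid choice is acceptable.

M = (23/9)/ε

Let ε > 0. We seek M > 0 such that y > M implies |(4y + 11)/(3y + 14) − (4/3)| < ε.
(4y + 11)/(3y + 14) − (4/3) = (3(4y + 11) − 4(3y + 14)) / (3(3y + 14)) = -23/(3(3y + 14)).
For y > 0 we have 3y + 14 > 3y, so |(4y + 11)/(3y + 14) − (4/3)| = 23/(3(3y + 14)) < 23/(3·3y) = (23/9)/y.
Thus |(4y + 11)/(3y + 14) − (4/3)| < ε whenever y > (23/9)/ε.
Take M = (23/9)/ε. If y > M then |(4y + 11)/(3y + 14) − (4/3)| < (23/9)/y < ε.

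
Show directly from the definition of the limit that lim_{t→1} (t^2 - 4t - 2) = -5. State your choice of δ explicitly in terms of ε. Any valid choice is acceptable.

Let ε > 0 be given. We want δ > 0 such that 0 < |t − 1| < δ implies |(t^2 - 4t - 2) + 5| < ε.
(t^2 - 4t - 2) + 5 = t^2 - 4t + 3 = (t − 1)(t - 3).
So |(t^2 - 4t - 2) + 5| = |t − 1|·|t - 3|.
Require δ ≤ 1. Then |t − 1| < 1 gives |t| < 2, and by the triangle inequality |t - 3| ≤ 2 + 3 = 5.
Hence |(t^2 - 4t - 2) + 5| ≤ 5|t − 1| < ε provided |t − 1| < ε/5.
Take δ = min(1, ε/5). Then 0 < |t − 1| < δ gives both |t − 1| < 1 and |t − 1| < ε/5, so |(t^2 - 4t - 2) + 5| < ε.

δ = min(1, ε/5)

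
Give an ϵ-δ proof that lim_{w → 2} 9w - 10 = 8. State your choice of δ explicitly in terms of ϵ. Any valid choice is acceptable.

δ = ϵ/9

Fix ϵ > 0. We need δ > 0 so that 0 < |w − 2| < δ implies |(9w - 10) − 8| < ϵ.
|(9w - 10) − 8| = |9w - 18| = 9|w − 2|.
So 9|w − 2| < ϵ exactly when |w − 2| < ϵ/9.
Choosing δ = ϵ/9 gives |(9w - 10) − 8| = 9|w − 2| < ϵ whenever |w − 2| < δ.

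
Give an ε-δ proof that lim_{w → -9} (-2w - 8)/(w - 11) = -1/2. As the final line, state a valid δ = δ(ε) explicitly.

Let ε > 0. We want δ > 0 with 0 < |w + 9| < δ ⇒ |(-2w - 8)/(w - 11) + 1/2| < ε.
Combining over a common denominator, (-2w - 8)/(w - 11) + 1/2 = [(-2w - 8)·(-20) − 10·(w - 11)] / [(-20)·(w - 11)] = 30(w + 9) / ((-20)(w - 11)).
So |(-2w - 8)/(w - 11) + 1/2| = 30|w + 9| / (20·|w − 11|).
Require δ ≤ 10, so |w − 11| ≥ |-20| − |w + 9| > 20 − 10 = 10.
Hence |(-2w - 8)/(w - 11) + 1/2| < 30|w + 9|/(20·10) = (3/20)|w + 9|, which is < ε once |w + 9| < (20/3)ε.
Take δ = min(10, (20/3)ε). Then 0 < |w + 9| < δ forces both bounds, so |(-2w - 8)/(w - 11) + 1/2| < ε.

δ = min(10, (20/3)ε)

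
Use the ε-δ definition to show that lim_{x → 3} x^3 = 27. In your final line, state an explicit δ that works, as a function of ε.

δ = min(1, ε/37)

Suppose ε > 0. We seek δ > 0 with 0 < |x − 3| < δ ⇒ |x^3 − 27| < ε.
Factor: x^3 − 27 = (x − 3)(x^2 + 3x + 9), so |x^3 − 27| = |x − 3|·|x^2 + 3x + 9|.
Impose δ ≤ 1 so that |x| < 4; then |x^2 + 3x + 9| ≤ 37.
Hence |x^3 − 27| ≤ 37|x − 3|, which is < ε once |x − 3| < ε/37.
Take δ = min(1, ε/37). If 0 < |x − 3| < δ then both bounds hold and |x^3 − 27| ≤ 37|x − 3| < 37·(ε/37) = ε.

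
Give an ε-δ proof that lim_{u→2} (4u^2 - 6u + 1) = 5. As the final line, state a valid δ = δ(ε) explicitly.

δ = min(1, ε/14)

Fix ε > 0. We want δ > 0 such that 0 < |u − 2| < δ implies |(4u^2 - 6u + 1) − 5| < ε.
(4u^2 - 6u + 1) − 5 = 4u^2 - 6u - 4 = (u − 2)(4u + 2).
So |(4u^2 - 6u + 1) − 5| = |u − 2|·|4u + 2|.
Assume first that |u − 2| < 1, so |u| < 3. Then |4u + 2| ≤ 4·3 + 2 = 14.
Hence |(4u^2 - 6u + 1) − 5| ≤ 14|u − 2| < ε provided |u − 2| < ε/14.
Take δ = min(1, ε/14). Then 0 < |u − 2| < δ gives both |u − 2| < 1 and |u − 2| < ε/14, so |(4u^2 - 6u + 1) − 5| < ε.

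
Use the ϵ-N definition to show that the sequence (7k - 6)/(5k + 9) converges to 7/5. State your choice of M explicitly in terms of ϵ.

Let ϵ > 0. For k ≥ 1, |(7k - 6)/(5k + 9) − (7/5)| = |-93|/(5(5k + 9)) = 93/(5(5k + 9)).
Since 5k + 9 ≥ 5k for k ≥ 1, this is ≤ 93/(5·5k) = (93/25)/k.
So |(7k - 6)/(5k + 9) − (7/5)| < ϵ whenever k > (93/25)/ϵ.
Take M = (93/25)/ϵ. If k > M then |(7k - 6)/(5k + 9) − (7/5)| ≤ (93/25)/k < ϵ.

M = (93/25)/ϵ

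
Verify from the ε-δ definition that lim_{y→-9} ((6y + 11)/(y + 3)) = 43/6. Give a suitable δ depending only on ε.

δ = min(3, (18/7)ε)

Let ε > 0. We want δ > 0 with 0 < |y + 9| < δ ⇒ |(6y + 11)/(y + 3) − (43/6)| < ε.
Combining over a common denominator, (6y + 11)/(y + 3) − (43/6) = [(6y + 11)·(-6) − (-43)·(y + 3)] / [(-6)·(y + 3)] = 7(y + 9) / ((-6)(y + 3)).
So |(6y + 11)/(y + 3) − (43/6)| = 7|y + 9| / (6·|y + 3|).
Restrict δ ≤ 3. Then |y + 9| < 3 gives |y + 3| = |(y + 9) + (-6)| ≥ 6 − 3 = 3.
Hence |(6y + 11)/(y + 3) − (43/6)| < 7|y + 9|/(6·3) = (7/18)|y + 9|, which is < ε once |y + 9| < (18/7)ε.
Take δ = min(3, (18/7)ε). Then 0 < |y + 9| < δ forces both bounds, so |(6y + 11)/(y + 3) − (43/6)| < ε.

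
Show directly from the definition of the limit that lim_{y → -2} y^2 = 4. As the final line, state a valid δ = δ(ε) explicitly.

δ = min(2, ε/6)

Let ε > 0. We seek δ > 0 with 0 < |y + 2| < δ ⇒ |y^2 − 4| < ε.
Factor: y^2 − 4 = (y + 2)(y - 2), so |y^2 − 4| = |y + 2|·|y - 2|.
Restrict δ ≤ 2. Then |y + 2| < 2 gives |y| < 4, so by the triangle inequality |y - 2| ≤ 4 + 2 = 6.
Hence |y^2 − 4| ≤ 6|y + 2|, which is < ε once |y + 2| < ε/6.
Take δ = min(2, ε/6). If 0 < |y + 2| < δ then both bounds hold and |y^2 − 4| ≤ 6|y + 2| < 6·(ε/6) = ε.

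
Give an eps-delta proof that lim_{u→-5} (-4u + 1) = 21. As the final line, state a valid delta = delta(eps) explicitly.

Let eps > 0 be given. We need delta > 0 so that 0 < |u + 5| < delta implies |(-4u + 1) − 21| < eps.
Since (-4u + 1) − 21 = -4(u + 5), we have |(-4u + 1) − 21| = 4|u + 5|.
So 4|u + 5| < eps exactly when |u + 5| < eps/4.
Take delta = eps/4. If 0 < |u + 5| < delta then |(-4u + 1) − 21| = 4|u + 5| < 4·(eps/4) = eps.

delta = eps/4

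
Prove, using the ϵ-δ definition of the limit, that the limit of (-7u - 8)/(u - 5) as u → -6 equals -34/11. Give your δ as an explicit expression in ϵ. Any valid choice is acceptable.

δ = min(11/2, (121/86)ϵ)

Let ϵ > 0 be given. We want δ > 0 with 0 < |u + 6| < δ ⇒ |(-7u - 8)/(u - 5) + 34/11| < ϵ.
Combining over a common denominator, (-7u - 8)/(u - 5) + 34/11 = [(-7u - 8)·(-11) − 34·(u - 5)] / [(-11)·(u - 5)] = 43(u + 6) / ((-11)(u - 5)).
So |(-7u - 8)/(u - 5) + 34/11| = 43|u + 6| / (11·|u − 5|).
Restrict δ ≤ 11/2. Then |u + 6| < 11/2 gives |u − 5| = |(u + 6) + (-11)| ≥ 11 − 11/2 = 11/2.
Hence |(-7u - 8)/(u - 5) + 34/11| < 43|u + 6|/(11·(11/2)) = (86/121)|u + 6|, which is < ϵ once |u + 6| < (121/86)ϵ.
Take δ = min(11/2, (121/86)ϵ). Then 0 < |u + 6| < δ forces both bounds, so |(-7u - 8)/(u - 5) + 34/11| < ϵ.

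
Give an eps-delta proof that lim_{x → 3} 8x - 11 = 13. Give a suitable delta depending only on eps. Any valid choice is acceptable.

Let eps > 0. We need delta > 0 so that 0 < |x − 3| < delta implies |(8x - 11) − 13| < eps.
|(8x - 11) − 13| = |8x - 24| = 8|x − 3|.
So 8|x − 3| < eps exactly when |x − 3| < eps/8.
Choosing delta = eps/8 gives |(8x - 11) − 13| = 8|x − 3| < eps whenever |x − 3| < delta.

delta = eps/8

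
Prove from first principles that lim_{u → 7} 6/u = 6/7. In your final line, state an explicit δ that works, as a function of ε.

δ = min(7/2, (49/12)ε)

Fix ε > 0. We seek δ > 0 such that 0 < |u − 7| < δ implies |6/u − (6/7)| < ε.
|6/u − (6/7)| = 6·|7 − u|/(7·|u|) = 6|u − 7|/(7|u|).
Restrict δ ≤ 7/2. Then |u − 7| < 7/2 gives |u| > 7/2, so 7|u| > 49/2.
Then |6/u − (6/7)| < 6|u − 7|/(49/2), which is < ε when |u − 7| < (49/12)ε.
Take δ = min(7/2, (49/12)ε). Then 0 < |u − 7| < δ gives both |u − 7| < 7/2 and |u − 7| < (49/12)ε, so |6/u − (6/7)| < ε.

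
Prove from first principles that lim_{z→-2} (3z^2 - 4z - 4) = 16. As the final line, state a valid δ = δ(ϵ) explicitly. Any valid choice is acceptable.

Let ϵ > 0. We want δ > 0 such that 0 < |z + 2| < δ implies |(3z^2 - 4z - 4) − 16| < ϵ.
(3z^2 - 4z - 4) − 16 = 3z^2 - 4z - 20 = (z + 2)(3z - 10).
So |(3z^2 - 4z - 4) − 16| = |z + 2|·|3z - 10|.
Assume first that |z + 2| < 2, so |z| < 4. Then |3z - 10| ≤ 3·4 + 10 = 22.
Hence |(3z^2 - 4z - 4) − 16| ≤ 22|z + 2| < ϵ provided |z + 2| < ϵ/22.
Choosing δ = min(2, ϵ/22) ensures both conditions, hence |(3z^2 - 4z - 4) − 16| < ϵ.

δ = min(2, ϵ/22)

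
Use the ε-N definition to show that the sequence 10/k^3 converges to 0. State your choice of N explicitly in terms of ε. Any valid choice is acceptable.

Let ε > 0 be given. For k ≥ 1, |10/k^3 − 0| = 10/k^3.
10/k^3 < ε ⇔ k^3 > 10/ε ⇔ k > (10/ε)^{1/3}.
Take N = (10/ε)^{1/3}. Then k > N implies 10/k^3 < ε.

N = (10/ε)^{1/3}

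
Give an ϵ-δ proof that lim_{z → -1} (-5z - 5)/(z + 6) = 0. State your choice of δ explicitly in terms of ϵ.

δ = min(5/2, (1/2)ϵ)

Fix ϵ > 0. We want δ > 0 with 0 < |z + 1| < δ ⇒ |(-5z - 5)/(z + 6) − 0| < ϵ.
Combining over a common denominator, (-5z - 5)/(z + 6) − 0 = [(-5z - 5)·5 − 0·(z + 6)] / [5·(z + 6)] = -25(z + 1) / (5(z + 6)).
So |(-5z - 5)/(z + 6) − 0| = 25|z + 1| / (5·|z + 6|).
Require δ ≤ 5/2, so |z + 6| ≥ |5| − |z + 1| > 5 − 5/2 = 5/2.
Hence |(-5z - 5)/(z + 6) − 0| < 25|z + 1|/(5·(5/2)) = 2|z + 1|, which is < ϵ once |z + 1| < (1/2)ϵ.
Take δ = min(5/2, (1/2)ϵ). Then 0 < |z + 1| < δ forces both bounds, so |(-5z - 5)/(z + 6) − 0| < ϵ.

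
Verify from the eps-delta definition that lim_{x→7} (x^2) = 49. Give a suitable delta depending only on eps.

Let eps > 0. We seek delta > 0 with 0 < |x − 7| < delta ⇒ |x^2 − 49| < eps.
Factor: x^2 − 49 = (x − 7)(x + 7), so |x^2 − 49| = |x − 7|·|x + 7|.
Impose delta ≤ 1 so that |x| < 8; then |x + 7| ≤ 15.
Hence |x^2 − 49| ≤ 15|x − 7|, which is < eps once |x − 7| < eps/15.
Take delta = min(1, eps/15). If 0 < |x − 7| < delta then both bounds hold and |x^2 − 49| ≤ 15|x − 7| < 15·(eps/15) = eps.

delta = min(1, eps/15)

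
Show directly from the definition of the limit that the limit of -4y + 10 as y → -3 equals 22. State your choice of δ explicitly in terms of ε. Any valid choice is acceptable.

δ = ε/4

Suppose ε > 0. We need δ > 0 so that 0 < |y + 3| < δ implies |(-4y + 10) − 22| < ε.
Since (-4y + 10) − 22 = -4(y + 3), we have |(-4y + 10) − 22| = 4|y + 3|.
So 4|y + 3| < ε exactly when |y + 3| < ε/4.
Take δ = ε/4. If 0 < |y + 3| < δ then |(-4y + 10) − 22| = 4|y + 3| < 4·(ε/4) = ε.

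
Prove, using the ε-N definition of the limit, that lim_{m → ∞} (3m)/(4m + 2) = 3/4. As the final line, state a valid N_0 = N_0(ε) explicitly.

N_0 = (3/8)/ε

Suppose ε > 0. For m ≥ 1, |(3m)/(4m + 2) − (3/4)| = |-6|/(4(4m + 2)) = 6/(4(4m + 2)).
Since 4m + 2 ≥ 4m for m ≥ 1, this is ≤ 6/(4·4m) = (3/8)/m.
So |(3m)/(4m + 2) − (3/4)| < ε whenever m > (3/8)/ε.
Take N_0 = (3/8)/ε. If m > N_0 then |(3m)/(4m + 2) − (3/4)| ≤ (3/8)/m < ε.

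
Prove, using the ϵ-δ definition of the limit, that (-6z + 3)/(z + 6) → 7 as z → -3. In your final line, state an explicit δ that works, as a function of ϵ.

Let ϵ > 0 be given. We want δ > 0 with 0 < |z + 3| < δ ⇒ |(-6z + 3)/(z + 6) − 7| < ϵ.
Combining over a common denominator, (-6z + 3)/(z + 6) − 7 = [(-6z + 3)·3 − 21·(z + 6)] / [3·(z + 6)] = -39(z + 3) / (3(z + 6)).
So |(-6z + 3)/(z + 6) − 7| = 39|z + 3| / (3·|z + 6|).
Require δ ≤ 3/2, so |z + 6| ≥ |3| − |z + 3| > 3 − 3/2 = 3/2.
Hence |(-6z + 3)/(z + 6) − 7| < 39|z + 3|/(3·(3/2)) = (26/3)|z + 3|, which is < ϵ once |z + 3| < (3/26)ϵ.
Take δ = min(3/2, (3/26)ϵ). Then 0 < |z + 3| < δ forces both bounds, so |(-6z + 3)/(z + 6) − 7| < ϵ.

δ = min(3/2, (3/26)ϵ)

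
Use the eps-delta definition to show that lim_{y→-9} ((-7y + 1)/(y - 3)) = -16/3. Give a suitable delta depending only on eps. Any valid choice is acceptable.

Fix eps > 0. We want delta > 0 with 0 < |y + 9| < delta ⇒ |(-7y + 1)/(y - 3) + 16/3| < eps.
Combining over a common denominator, (-7y + 1)/(y - 3) + 16/3 = [(-7y + 1)·(-12) − 64·(y - 3)] / [(-12)·(y - 3)] = 20(y + 9) / ((-12)(y - 3)).
So |(-7y + 1)/(y - 3) + 16/3| = 20|y + 9| / (12·|y − 3|).
Restrict delta ≤ 6. Then |y + 9| < 6 gives |y − 3| = |(y + 9) + (-12)| ≥ 12 − 6 = 6.
Hence |(-7y + 1)/(y - 3) + 16/3| < 20|y + 9|/(12·6) = (5/18)|y + 9|, which is < eps once |y + 9| < (18/5)eps.
Take delta = min(6, (18/5)eps). Then 0 < |y + 9| < delta forces both bounds, so |(-7y + 1)/(y - 3) + 16/3| < eps.

delta = min(6, (18/5)eps)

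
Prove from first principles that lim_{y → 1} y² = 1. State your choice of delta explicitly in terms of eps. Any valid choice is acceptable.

Let eps > 0. We seek delta > 0 with 0 < |y − 1| < delta ⇒ |y² − 1| < eps.
Factor: y² − 1 = (y − 1)(y + 1), so |y² − 1| = |y − 1|·|y + 1|.
Impose delta ≤ 1 so that |y| < 2; then |y + 1| ≤ 3.
Hence |y² − 1| ≤ 3|y − 1|, which is < eps once |y − 1| < eps/3.
Take delta = min(1, eps/3). If 0 < |y − 1| < delta then both bounds hold and |y² − 1| ≤ 3|y − 1| < 3·(eps/3) = eps.

delta = min(1, eps/3)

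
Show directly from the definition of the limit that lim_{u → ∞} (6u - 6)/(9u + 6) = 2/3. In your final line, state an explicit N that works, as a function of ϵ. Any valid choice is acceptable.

N = (10/9)/ϵ

Fix ϵ > 0. We seek N > 0 such that u > N implies |(6u - 6)/(9u + 6) − (2/3)| < ϵ.
(6u - 6)/(9u + 6) − (2/3) = (9(6u - 6) − 6(9u + 6)) / (9(9u + 6)) = -90/(9(9u + 6)).
For u > 0 we have 9u + 6 > 9u, so |(6u - 6)/(9u + 6) − (2/3)| = 90/(9(9u + 6)) < 90/(9·9u) = (10/9)/u.
Thus |(6u - 6)/(9u + 6) − (2/3)| < ϵ whenever u > (10/9)/ϵ.
Take N = (10/9)/ϵ. If u > N then |(6u - 6)/(9u + 6) − (2/3)| < (10/9)/u < ϵ.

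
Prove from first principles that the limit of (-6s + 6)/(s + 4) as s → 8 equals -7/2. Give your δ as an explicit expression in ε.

δ = min(6, (12/5)ε)

Let ε > 0. We want δ > 0 with 0 < |s − 8| < δ ⇒ |(-6s + 6)/(s + 4) + 7/2| < ε.
Combining over a common denominator, (-6s + 6)/(s + 4) + 7/2 = [(-6s + 6)·12 − (-42)·(s + 4)] / [12·(s + 4)] = -30(s − 8) / (12(s + 4)).
So |(-6s + 6)/(s + 4) + 7/2| = 30|s − 8| / (12·|s + 4|).
Restrict δ ≤ 6. Then |s − 8| < 6 gives |s + 4| = |(s − 8) + 12| ≥ 12 − 6 = 6.
Hence |(-6s + 6)/(s + 4) + 7/2| < 30|s − 8|/(12·6) = (5/12)|s − 8|, which is < ε once |s − 8| < (12/5)ε.
Take δ = min(6, (12/5)ε). Then 0 < |s − 8| < δ forces both bounds, so |(-6s + 6)/(s + 4) + 7/2| < ε.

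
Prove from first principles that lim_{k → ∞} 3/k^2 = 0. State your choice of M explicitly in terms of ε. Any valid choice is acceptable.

Let ε > 0 be given. For k ≥ 1, |3/k^2 − 0| = 3/k^2.
3/k^2 < ε ⇔ k^2 > 3/ε ⇔ k > (3/ε)^{1/2}.
Take M = (3/ε)^{1/2}. Then k > M implies 3/k^2 < ε.

M = (3/ε)^{1/2}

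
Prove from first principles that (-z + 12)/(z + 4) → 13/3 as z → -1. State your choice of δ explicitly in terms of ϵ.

Suppose ϵ > 0. We want δ > 0 with 0 < |z + 1| < δ ⇒ |(-z + 12)/(z + 4) − (13/3)| < ϵ.
Combining over a common denominator, (-z + 12)/(z + 4) − (13/3) = [(-z + 12)·3 − 13·(z + 4)] / [3·(z + 4)] = -16(z + 1) / (3(z + 4)).
So |(-z + 12)/(z + 4) − (13/3)| = 16|z + 1| / (3·|z + 4|).
Restrict δ ≤ 3/2. Then |z + 1| < 3/2 gives |z + 4| = |(z + 1) + 3| ≥ 3 − 3/2 = 3/2.
Hence |(-z + 12)/(z + 4) − (13/3)| < 16|z + 1|/(3·(3/2)) = (32/9)|z + 1|, which is < ϵ once |z + 1| < (9/32)ϵ.
Take δ = min(3/2, (9/32)ϵ). Then 0 < |z + 1| < δ forces both bounds, so |(-z + 12)/(z + 4) − (13/3)| < ϵ.

δ = min(3/2, (9/32)ϵ)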